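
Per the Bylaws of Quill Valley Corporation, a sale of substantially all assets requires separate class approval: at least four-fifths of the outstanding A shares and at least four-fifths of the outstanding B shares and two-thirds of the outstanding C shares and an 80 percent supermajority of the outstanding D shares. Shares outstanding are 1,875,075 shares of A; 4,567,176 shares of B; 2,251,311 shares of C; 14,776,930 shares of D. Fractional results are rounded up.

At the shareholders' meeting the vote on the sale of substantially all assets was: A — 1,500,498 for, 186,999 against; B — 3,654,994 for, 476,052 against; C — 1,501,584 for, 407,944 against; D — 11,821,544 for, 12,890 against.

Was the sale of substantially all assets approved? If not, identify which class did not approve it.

Approved — every class gave the required vote.

A: 4/5 of 1875075 = 1500060; 1,500,060 required, 1,500,498 in favor — approved.
B: 4/5 of 4567176 = 3653740.80, rounded up to 3653741; 3,653,741 required, 3,654,994 in favor — approved.
C: 2/3 of 2251311 = 1500874; 1,500,874 required, 1,501,584 in favor — approved.
D: 4/5 of 14776930 = 11821544; 11,821,544 required, 11,821,544 in favor — approved.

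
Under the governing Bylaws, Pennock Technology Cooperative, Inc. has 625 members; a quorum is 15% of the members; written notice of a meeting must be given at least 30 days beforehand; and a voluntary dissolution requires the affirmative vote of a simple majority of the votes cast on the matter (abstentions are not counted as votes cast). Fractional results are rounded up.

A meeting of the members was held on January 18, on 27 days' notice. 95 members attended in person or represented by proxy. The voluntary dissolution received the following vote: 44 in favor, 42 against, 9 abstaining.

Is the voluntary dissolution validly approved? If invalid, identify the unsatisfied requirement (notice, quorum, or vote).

Invalid — notice requirement not satisfied.

Notice: 27 days given; 30 required. Not satisfied.
Quorum: 15% of 625 = 93.75, rounded up to 94; 95 present. Satisfied.
Vote: requires a majority of the votes cast (95 − 9 abstaining = 86); a majority of 86 is 44, so 44 needed; 44 in favor. Satisfied.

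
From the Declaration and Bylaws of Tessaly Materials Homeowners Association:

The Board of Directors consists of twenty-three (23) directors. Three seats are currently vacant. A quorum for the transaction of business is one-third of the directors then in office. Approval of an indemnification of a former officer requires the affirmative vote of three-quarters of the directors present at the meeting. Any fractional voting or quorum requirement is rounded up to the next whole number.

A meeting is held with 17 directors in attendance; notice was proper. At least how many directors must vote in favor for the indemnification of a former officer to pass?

The indemnification of a former officer requires three-fourths of the directors present (17).
3/4 of 17 = 12.75, rounded up to 13.

13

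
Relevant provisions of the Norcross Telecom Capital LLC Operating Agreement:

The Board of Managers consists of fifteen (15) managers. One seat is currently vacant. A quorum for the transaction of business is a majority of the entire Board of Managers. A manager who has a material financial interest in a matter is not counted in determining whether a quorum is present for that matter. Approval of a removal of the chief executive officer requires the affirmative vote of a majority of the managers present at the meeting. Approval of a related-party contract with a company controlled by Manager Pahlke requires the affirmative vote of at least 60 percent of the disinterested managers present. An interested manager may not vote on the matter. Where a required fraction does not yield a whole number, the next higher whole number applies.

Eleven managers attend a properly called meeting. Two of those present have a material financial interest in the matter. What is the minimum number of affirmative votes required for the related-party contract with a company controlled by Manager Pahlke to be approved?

The related-party contract with a company controlled by Manager Pahlke requires three-fifths of the disinterested managers present (11 − 2 = 9).
3/5 of 9 = 5.40, rounded up to 6.

6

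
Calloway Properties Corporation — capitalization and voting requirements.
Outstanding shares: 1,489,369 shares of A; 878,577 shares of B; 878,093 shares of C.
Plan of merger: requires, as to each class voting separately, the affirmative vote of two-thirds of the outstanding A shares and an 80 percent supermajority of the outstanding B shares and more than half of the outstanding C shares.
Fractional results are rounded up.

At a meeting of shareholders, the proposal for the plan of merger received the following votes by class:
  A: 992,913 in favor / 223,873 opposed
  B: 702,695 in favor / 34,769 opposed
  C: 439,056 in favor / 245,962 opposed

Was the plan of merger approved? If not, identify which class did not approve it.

A: 2/3 of 1489369 = 992912.67, rounded up to 992913; 992,913 required, 992,913 in favor — approved.
B: 4/5 of 878577 = 702861.60, rounded up to 702862; 702,862 required, 702,695 in favor — not approved.
C: a majority of 878093 is 439047; 439,047 required, 439,056 in favor — approved.

Not approved — the B shares did not give the required vote.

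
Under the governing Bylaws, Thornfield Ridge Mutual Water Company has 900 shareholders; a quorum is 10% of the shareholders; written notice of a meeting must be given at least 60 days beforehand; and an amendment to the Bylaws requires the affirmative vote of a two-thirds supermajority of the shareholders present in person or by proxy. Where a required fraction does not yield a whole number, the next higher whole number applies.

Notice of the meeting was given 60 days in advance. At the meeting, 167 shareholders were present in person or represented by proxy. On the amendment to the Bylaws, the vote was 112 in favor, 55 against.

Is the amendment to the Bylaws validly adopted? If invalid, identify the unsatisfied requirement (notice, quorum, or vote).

Notice: 60 days given; 60 required. Satisfied.
Quorum: 10% of 900 = 90; 167 present. Satisfied.
Vote: requires two-thirds of those present (167); 2/3 of 167 = 111.33, rounded up to 112, so 112 needed; 112 in favor. Satisfied.

Valid — all requirements satisfied.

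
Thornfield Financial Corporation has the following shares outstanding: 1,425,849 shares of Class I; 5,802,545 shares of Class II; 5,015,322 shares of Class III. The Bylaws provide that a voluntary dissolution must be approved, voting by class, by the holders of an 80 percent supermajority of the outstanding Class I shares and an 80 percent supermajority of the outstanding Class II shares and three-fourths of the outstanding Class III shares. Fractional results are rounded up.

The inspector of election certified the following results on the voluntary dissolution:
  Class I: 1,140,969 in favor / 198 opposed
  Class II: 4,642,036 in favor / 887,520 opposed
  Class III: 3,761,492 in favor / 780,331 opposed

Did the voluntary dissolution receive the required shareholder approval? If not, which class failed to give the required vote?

Approved — every class gave the required vote.

Class I: 4/5 of 1425849 = 1140679.20, rounded up to 1140680; 1,140,680 required, 1,140,969 in favor — approved.
Class II: 4/5 of 5802545 = 4642036; 4,642,036 required, 4,642,036 in favor — approved.
Class III: 3/4 of 5015322 = 3761491.50, rounded up to 3761492; 3,761,492 required, 3,761,492 in favor — approved.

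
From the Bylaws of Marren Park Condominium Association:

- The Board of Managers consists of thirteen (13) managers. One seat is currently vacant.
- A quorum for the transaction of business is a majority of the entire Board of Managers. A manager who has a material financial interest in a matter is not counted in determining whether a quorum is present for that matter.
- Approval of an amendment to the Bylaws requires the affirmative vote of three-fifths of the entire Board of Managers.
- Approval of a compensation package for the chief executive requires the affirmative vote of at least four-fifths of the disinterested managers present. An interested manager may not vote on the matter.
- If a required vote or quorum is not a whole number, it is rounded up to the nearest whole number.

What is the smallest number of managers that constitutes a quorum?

7

A majority of 13 is 7.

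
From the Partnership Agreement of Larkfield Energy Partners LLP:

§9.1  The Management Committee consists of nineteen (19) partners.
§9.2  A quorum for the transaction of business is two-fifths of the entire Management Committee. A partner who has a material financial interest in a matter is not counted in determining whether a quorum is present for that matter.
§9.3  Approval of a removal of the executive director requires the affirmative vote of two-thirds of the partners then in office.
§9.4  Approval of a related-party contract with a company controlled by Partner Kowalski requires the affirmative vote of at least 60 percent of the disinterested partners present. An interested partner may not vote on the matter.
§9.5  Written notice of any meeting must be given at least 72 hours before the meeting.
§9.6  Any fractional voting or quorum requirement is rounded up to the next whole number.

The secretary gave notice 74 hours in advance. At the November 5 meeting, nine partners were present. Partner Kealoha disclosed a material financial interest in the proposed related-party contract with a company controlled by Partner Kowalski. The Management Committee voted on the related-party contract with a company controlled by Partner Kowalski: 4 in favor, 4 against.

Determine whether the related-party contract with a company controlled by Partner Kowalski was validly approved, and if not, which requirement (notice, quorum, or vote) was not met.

Notice: 74 hours given; 72 required (74 ≥ 72). Satisfied.
Quorum: 9 present, but the 1 interested partner does not count, leaving 8. Quorum is 8. Satisfied.
Vote: the related-party contract with a company controlled by Partner Kowalski requires three-fifths of the disinterested partners present (9 − 1 = 8). 3/5 of 8 = 4.80, rounded up to 5, so 5 affirmative votes are needed; 4 voted in favor. Not satisfied.

Invalid — vote requirement not satisfied.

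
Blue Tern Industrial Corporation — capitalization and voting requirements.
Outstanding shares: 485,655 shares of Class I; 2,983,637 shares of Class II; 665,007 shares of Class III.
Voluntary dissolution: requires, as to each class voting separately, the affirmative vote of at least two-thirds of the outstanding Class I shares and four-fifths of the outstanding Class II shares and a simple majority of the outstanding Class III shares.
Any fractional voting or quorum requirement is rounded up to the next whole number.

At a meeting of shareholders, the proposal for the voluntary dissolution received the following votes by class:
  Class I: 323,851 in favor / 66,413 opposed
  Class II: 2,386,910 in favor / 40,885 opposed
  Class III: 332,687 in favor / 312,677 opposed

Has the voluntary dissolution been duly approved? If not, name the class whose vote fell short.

Approved — every class gave the required vote.

Class I: 2/3 of 485655 = 323770; 323,770 required, 323,851 in favor — approved.
Class II: 4/5 of 2983637 = 2386909.60, rounded up to 2386910; 2,386,910 required, 2,386,910 in favor — approved.
Class III: a majority of 665007 is 332504; 332,504 required, 332,687 in favor — approved.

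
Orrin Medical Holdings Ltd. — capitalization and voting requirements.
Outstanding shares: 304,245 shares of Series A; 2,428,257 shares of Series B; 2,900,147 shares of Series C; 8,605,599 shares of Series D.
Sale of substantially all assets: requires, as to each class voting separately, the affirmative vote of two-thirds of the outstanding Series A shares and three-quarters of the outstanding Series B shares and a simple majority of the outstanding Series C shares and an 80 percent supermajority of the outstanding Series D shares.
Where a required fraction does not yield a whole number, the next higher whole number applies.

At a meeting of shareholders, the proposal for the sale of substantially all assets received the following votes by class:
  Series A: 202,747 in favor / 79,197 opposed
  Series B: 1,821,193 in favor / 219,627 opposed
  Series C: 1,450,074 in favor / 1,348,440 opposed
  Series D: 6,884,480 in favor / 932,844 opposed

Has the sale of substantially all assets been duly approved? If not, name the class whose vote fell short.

Series A: 2/3 of 304245 = 202830; 202,830 required, 202,747 in favor — not approved.
Series B: 3/4 of 2428257 = 1821192.75, rounded up to 1821193; 1,821,193 required, 1,821,193 in favor — approved.
Series C: a majority of 2900147 is 1450074; 1,450,074 required, 1,450,074 in favor — approved.
Series D: 4/5 of 8605599 = 6884479.20, rounded up to 6884480; 6,884,480 required, 6,884,480 in favor — approved.

Not approved — the Series A shares did not give the required vote.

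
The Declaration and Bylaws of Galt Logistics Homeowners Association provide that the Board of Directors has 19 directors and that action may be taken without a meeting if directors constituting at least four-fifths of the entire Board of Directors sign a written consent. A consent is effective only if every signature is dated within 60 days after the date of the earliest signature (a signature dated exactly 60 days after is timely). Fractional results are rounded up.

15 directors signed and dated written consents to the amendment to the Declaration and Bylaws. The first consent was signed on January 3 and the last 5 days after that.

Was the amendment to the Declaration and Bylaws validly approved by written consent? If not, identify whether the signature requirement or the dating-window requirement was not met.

Not effective — insufficient signatures.

Signatures required: at least four-fifths of 19 — 4/5 of 19 = 15.20, rounded up to 16, so 16 needed; 15 signed. Insufficient.
Dating window: the latest signature is 5 days after the earliest; the limit is 60 days. Within the window.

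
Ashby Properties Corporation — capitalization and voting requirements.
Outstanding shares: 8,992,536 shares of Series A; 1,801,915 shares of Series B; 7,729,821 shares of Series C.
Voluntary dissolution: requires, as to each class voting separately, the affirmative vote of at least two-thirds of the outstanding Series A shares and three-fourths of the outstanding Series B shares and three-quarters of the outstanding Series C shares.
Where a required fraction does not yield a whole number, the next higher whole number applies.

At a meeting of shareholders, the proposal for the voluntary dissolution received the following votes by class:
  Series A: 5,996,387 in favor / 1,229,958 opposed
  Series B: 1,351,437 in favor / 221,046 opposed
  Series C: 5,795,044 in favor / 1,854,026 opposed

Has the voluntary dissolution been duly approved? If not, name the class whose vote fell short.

Series A: 2/3 of 8992536 = 5995024; 5,995,024 required, 5,996,387 in favor — approved.
Series B: 3/4 of 1801915 = 1351436.25, rounded up to 1351437; 1,351,437 required, 1,351,437 in favor — approved.
Series C: 3/4 of 7729821 = 5797365.75, rounded up to 5797366; 5,797,366 required, 5,795,044 in favor — not approved.

Not approved — the Series C shares did not give the required vote.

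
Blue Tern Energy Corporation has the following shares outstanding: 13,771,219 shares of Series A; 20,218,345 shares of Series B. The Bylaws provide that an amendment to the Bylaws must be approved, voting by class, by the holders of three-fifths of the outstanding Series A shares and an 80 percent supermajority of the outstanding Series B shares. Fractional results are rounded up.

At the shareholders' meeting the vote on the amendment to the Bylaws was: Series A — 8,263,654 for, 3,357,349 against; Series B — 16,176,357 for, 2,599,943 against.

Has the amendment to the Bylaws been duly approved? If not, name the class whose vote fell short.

Series A: 3/5 of 13771219 = 8262731.40, rounded up to 8262732; 8,262,732 required, 8,263,654 in favor — approved.
Series B: 4/5 of 20218345 = 16174676; 16,174,676 required, 16,176,357 in favor — approved.

Approved — every class gave the required vote.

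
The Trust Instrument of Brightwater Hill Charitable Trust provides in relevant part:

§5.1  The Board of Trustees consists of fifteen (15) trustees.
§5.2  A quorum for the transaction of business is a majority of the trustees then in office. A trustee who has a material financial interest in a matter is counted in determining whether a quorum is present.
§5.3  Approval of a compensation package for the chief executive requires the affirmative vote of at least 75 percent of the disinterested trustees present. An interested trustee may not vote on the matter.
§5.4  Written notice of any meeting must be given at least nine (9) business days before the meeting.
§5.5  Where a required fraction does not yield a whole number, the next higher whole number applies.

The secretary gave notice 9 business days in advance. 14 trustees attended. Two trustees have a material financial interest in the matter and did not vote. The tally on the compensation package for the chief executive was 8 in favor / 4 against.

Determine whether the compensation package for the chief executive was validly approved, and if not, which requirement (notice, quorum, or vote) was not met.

Notice: 9 business days given; 9 required (9 ≥ 9). Satisfied.
Quorum: 14 present (interested trustees count toward quorum); quorum is 8. Satisfied.
Vote: the compensation package for the chief executive requires three-fourths of the disinterested trustees present (14 − 2 = 12). 3/4 of 12 = 9, so 9 affirmative votes are needed; 8 voted in favor. Not satisfied.

Invalid — vote requirement not satisfied.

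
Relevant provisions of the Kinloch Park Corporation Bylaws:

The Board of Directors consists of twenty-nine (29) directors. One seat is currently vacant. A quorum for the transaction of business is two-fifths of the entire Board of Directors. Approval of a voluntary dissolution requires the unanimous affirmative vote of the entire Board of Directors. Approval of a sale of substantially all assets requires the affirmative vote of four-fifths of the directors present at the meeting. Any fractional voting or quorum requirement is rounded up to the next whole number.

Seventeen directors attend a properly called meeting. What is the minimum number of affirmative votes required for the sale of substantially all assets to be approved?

14

The sale of substantially all assets requires four-fifths of the directors present (17).
4/5 of 17 = 13.60, rounded up to 14.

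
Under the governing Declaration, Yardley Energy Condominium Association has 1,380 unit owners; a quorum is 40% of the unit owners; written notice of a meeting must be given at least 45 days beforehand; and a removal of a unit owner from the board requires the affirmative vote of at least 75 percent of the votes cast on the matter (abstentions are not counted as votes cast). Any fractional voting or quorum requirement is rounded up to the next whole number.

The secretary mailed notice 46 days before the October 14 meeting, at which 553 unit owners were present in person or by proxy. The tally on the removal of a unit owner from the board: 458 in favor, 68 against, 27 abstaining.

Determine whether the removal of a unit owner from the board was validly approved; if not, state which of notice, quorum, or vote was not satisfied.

Valid — all requirements satisfied.

Notice: 46 days given; 45 required. Satisfied.
Quorum: 40% of 1,380 = 552; 553 present. Satisfied.
Vote: requires three-fourths of the votes cast (553 − 27 abstaining = 526); 3/4 of 526 = 394.50, rounded up to 395, so 395 needed; 458 in favor. Satisfied.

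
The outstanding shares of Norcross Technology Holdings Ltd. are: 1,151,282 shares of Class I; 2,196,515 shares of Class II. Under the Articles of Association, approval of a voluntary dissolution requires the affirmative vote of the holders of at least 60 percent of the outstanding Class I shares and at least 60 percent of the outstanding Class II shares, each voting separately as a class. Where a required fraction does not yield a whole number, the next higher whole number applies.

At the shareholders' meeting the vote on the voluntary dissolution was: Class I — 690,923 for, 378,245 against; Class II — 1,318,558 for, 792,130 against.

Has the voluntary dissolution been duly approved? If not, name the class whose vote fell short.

Approved — every class gave the required vote.

Class I: 3/5 of 1151282 = 690769.20, rounded up to 690770; 690,770 required, 690,923 in favor — approved.
Class II: 3/5 of 2196515 = 1317909; 1,317,909 required, 1,318,558 in favor — approved.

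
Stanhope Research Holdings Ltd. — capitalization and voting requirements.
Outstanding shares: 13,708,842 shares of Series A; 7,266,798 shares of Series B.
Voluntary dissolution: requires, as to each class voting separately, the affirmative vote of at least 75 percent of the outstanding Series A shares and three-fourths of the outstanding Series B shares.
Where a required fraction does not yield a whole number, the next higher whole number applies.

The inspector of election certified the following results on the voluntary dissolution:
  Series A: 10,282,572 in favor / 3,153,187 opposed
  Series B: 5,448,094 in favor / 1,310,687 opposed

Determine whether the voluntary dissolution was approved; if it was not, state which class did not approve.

Not approved — the Series B shares did not give the required vote.

Series A: 3/4 of 13708842 = 10281631.50, rounded up to 10281632; 10,281,632 required, 10,282,572 in favor — approved.
Series B: 3/4 of 7266798 = 5450098.50, rounded up to 5450099; 5,450,099 required, 5,448,094 in favor — not approved.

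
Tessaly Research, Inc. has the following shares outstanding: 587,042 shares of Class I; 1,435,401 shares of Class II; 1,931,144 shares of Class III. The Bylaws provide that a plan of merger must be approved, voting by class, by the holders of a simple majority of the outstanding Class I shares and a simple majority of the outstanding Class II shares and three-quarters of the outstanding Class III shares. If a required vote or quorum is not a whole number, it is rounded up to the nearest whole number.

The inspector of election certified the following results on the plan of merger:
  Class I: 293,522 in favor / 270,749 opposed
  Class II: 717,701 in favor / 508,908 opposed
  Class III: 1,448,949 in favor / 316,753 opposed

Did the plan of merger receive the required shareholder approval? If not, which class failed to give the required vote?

Class I: a majority of 587042 is 293522; 293,522 required, 293,522 in favor — approved.
Class II: a majority of 1435401 is 717701; 717,701 required, 717,701 in favor — approved.
Class III: 3/4 of 1931144 = 1448358; 1,448,358 required, 1,448,949 in favor — approved.

Approved — every class gave the required vote.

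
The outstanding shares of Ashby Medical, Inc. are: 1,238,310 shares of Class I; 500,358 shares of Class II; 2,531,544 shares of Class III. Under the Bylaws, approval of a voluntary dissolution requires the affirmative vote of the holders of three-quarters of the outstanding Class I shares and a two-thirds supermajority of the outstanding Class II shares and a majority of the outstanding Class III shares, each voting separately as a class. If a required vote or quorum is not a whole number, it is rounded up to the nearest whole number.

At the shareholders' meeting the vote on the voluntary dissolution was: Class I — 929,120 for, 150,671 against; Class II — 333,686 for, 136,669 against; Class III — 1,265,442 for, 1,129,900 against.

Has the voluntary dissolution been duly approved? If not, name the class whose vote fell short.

Class I: 3/4 of 1238310 = 928732.50, rounded up to 928733; 928,733 required, 929,120 in favor — approved.
Class II: 2/3 of 500358 = 333572; 333,572 required, 333,686 in favor — approved.
Class III: a majority of 2531544 is 1265773; 1,265,773 required, 1,265,442 in favor — not approved.

Not approved — the Class III shares did not give the required vote.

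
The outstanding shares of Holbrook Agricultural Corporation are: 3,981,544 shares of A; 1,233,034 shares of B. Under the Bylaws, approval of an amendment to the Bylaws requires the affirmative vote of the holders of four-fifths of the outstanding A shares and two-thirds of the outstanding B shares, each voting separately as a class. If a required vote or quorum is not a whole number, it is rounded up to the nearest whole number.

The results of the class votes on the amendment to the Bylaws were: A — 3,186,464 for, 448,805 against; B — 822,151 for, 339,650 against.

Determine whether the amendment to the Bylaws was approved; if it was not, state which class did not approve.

Approved — every class gave the required vote.

A: 4/5 of 3981544 = 3185235.20, rounded up to 3185236; 3,185,236 required, 3,186,464 in favor — approved.
B: 2/3 of 1233034 = 822022.67, rounded up to 822023; 822,023 required, 822,151 in favor — approved.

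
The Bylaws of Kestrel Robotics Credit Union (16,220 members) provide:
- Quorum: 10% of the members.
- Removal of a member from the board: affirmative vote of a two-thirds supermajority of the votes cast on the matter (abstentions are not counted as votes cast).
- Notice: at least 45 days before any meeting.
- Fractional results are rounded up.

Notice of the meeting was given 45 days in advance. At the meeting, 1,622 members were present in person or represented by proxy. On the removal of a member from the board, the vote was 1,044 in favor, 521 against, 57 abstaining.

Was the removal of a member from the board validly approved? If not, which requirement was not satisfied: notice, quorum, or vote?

Notice: 45 days given; 45 required. Satisfied.
Quorum: 10% of 16,220 = 1,622; 1,622 present. Satisfied.
Vote: requires two-thirds of the votes cast (1,622 − 57 abstaining = 1,565); 2/3 of 1565 = 1043.33, rounded up to 1044, so 1,044 needed; 1,044 in favor. Satisfied.

Valid — all requirements satisfied.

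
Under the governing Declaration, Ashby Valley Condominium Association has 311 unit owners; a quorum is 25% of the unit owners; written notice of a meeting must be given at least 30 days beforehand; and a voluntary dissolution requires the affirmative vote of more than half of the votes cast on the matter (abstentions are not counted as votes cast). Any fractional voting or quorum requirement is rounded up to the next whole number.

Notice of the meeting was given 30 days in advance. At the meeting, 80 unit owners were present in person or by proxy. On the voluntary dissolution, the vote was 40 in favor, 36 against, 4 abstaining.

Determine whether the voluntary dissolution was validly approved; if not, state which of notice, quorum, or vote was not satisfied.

Valid — all requirements satisfied.

Notice: 30 days given; 30 required. Satisfied.
Quorum: 25% of 311 = 77.75, rounded up to 78; 80 present. Satisfied.
Vote: requires a majority of the votes cast (80 − 4 abstaining = 76); a majority of 76 is 39, so 39 needed; 40 in favor. Satisfied.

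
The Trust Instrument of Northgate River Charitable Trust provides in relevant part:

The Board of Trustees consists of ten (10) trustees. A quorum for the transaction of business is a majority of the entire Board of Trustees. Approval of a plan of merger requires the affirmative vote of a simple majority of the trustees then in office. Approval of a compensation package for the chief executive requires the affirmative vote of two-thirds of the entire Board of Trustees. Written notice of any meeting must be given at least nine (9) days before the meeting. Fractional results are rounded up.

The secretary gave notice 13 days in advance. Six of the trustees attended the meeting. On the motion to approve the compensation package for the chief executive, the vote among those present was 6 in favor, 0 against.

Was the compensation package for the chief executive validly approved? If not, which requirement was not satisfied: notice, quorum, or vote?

Invalid — vote requirement not satisfied.

Notice: 13 days given; 9 required (13 ≥ 9). Satisfied.
Quorum: 6 present; quorum is 6. Satisfied.
Vote: the compensation package for the chief executive requires two-thirds of the entire Board of Trustees (10). 2/3 of 10 = 6.67, rounded up to 7, so 7 affirmative votes are needed; 6 voted in favor. Not satisfied.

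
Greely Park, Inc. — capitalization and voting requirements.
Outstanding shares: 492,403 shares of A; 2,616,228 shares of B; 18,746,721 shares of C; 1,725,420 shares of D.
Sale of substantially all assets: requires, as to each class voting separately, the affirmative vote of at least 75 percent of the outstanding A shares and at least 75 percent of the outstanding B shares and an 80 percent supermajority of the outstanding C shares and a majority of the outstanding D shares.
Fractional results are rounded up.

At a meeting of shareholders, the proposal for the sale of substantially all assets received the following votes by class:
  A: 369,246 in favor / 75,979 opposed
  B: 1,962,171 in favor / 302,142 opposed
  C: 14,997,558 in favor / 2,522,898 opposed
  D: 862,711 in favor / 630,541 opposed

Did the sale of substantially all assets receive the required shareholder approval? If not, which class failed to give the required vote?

A: 3/4 of 492403 = 369302.25, rounded up to 369303; 369,303 required, 369,246 in favor — not approved.
B: 3/4 of 2616228 = 1962171; 1,962,171 required, 1,962,171 in favor — approved.
C: 4/5 of 18746721 = 14997376.80, rounded up to 14997377; 14,997,377 required, 14,997,558 in favor — approved.
D: a majority of 1725420 is 862711; 862,711 required, 862,711 in favor — approved.

Not approved — the A shares did not give the required vote.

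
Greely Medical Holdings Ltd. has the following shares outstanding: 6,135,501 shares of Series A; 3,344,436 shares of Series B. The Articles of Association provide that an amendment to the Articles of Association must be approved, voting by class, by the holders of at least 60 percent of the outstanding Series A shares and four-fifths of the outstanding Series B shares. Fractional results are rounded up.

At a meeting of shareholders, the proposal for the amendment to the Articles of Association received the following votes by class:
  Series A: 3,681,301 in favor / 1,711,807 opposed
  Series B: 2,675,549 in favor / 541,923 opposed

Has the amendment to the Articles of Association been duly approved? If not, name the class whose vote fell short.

Series A: 3/5 of 6135501 = 3681300.60, rounded up to 3681301; 3,681,301 required, 3,681,301 in favor — approved.
Series B: 4/5 of 3344436 = 2675548.80, rounded up to 2675549; 2,675,549 required, 2,675,549 in favor — approved.

Approved — every class gave the required vote.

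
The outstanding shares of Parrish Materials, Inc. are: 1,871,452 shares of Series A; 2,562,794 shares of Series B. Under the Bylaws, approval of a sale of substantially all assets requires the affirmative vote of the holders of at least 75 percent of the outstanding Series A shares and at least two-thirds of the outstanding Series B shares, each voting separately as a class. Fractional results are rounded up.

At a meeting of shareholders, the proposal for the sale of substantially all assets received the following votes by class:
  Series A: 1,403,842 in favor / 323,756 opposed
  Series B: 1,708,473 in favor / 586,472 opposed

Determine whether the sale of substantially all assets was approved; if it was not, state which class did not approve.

Series A: 3/4 of 1871452 = 1403589; 1,403,589 required, 1,403,842 in favor — approved.
Series B: 2/3 of 2562794 = 1708529.33, rounded up to 1708530; 1,708,530 required, 1,708,473 in favor — not approved.

Not approved — the Series B shares did not give the required vote.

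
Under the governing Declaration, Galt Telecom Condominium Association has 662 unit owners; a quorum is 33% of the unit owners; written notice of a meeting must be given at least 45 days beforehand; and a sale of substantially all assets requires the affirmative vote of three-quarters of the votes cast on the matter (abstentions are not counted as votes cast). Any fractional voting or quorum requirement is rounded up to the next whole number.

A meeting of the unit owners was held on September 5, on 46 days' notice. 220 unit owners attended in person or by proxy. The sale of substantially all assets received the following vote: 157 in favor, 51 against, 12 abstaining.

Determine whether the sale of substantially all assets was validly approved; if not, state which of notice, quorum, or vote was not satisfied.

Valid — all requirements satisfied.

Notice: 46 days given; 45 required. Satisfied.
Quorum: 33% of 662 = 218.46, rounded up to 219; 220 present. Satisfied.
Vote: requires three-fourths of the votes cast (220 − 12 abstaining = 208); 3/4 of 208 = 156, so 156 needed; 157 in favor. Satisfied.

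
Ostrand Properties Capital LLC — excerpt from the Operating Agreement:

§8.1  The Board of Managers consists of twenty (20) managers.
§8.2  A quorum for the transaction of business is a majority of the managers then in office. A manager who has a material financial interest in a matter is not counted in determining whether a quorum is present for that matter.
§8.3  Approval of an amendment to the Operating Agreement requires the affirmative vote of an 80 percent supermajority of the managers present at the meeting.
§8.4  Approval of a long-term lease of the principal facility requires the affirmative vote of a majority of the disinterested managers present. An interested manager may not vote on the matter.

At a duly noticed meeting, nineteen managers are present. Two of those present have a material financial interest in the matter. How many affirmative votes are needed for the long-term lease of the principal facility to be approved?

The long-term lease of the principal facility requires a majority of the disinterested managers present (19 − 2 = 17).
A majority of 17 is 9.

9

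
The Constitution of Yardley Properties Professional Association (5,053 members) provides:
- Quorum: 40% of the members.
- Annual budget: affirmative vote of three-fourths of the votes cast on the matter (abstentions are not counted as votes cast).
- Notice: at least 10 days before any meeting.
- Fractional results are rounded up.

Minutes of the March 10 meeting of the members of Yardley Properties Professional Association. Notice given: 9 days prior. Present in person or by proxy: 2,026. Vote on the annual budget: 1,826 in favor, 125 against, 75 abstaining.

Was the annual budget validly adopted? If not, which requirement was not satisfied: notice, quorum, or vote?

Invalid — notice requirement not satisfied.

Notice: 9 days given; 10 required. Not satisfied.
Quorum: 40% of 5,053 = 2,021.20, rounded up to 2,022; 2,026 present. Satisfied.
Vote: requires three-fourths of the votes cast (2,026 − 75 abstaining = 1,951); 3/4 of 1951 = 1463.25, rounded up to 1464, so 1,464 needed; 1,826 in favor. Satisfied.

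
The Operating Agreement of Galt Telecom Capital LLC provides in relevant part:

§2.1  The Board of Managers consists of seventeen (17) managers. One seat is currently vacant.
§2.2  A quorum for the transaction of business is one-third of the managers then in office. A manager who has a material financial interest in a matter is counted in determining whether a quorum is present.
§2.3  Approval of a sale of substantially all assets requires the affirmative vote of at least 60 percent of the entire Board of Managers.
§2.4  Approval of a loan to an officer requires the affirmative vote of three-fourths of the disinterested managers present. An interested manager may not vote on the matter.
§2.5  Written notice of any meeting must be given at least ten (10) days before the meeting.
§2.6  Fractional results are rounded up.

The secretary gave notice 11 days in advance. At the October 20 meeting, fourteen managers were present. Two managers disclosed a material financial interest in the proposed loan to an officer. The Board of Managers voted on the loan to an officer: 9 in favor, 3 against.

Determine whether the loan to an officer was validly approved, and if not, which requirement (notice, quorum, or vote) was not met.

Notice: 11 days given; 10 required (11 ≥ 10). Satisfied.
Quorum: 14 present (interested managers count toward quorum); quorum is 6. Satisfied.
Vote: the loan to an officer requires three-fourths of the disinterested managers present (14 − 2 = 12). 3/4 of 12 = 9, so 9 affirmative votes are needed; 9 voted in favor. Satisfied.

Valid — all requirements satisfied.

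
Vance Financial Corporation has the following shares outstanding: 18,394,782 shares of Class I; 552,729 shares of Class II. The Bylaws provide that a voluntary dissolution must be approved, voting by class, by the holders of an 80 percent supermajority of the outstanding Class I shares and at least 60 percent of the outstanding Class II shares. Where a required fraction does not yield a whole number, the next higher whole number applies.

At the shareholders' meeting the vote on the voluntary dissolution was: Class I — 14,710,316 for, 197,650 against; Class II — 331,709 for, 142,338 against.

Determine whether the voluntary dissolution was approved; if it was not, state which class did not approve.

Class I: 4/5 of 18394782 = 14715825.60, rounded up to 14715826; 14,715,826 required, 14,710,316 in favor — not approved.
Class II: 3/5 of 552729 = 331637.40, rounded up to 331638; 331,638 required, 331,709 in favor — approved.

Not approved — the Class I shares did not give the required vote.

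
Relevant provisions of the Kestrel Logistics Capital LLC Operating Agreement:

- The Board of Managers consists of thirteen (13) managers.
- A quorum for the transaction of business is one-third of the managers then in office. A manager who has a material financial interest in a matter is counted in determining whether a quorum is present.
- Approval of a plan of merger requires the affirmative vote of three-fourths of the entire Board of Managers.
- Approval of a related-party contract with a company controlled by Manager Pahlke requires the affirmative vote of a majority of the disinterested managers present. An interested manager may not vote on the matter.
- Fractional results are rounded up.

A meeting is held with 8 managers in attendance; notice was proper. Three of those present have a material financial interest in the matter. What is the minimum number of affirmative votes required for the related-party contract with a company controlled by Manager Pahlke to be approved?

The related-party contract with a company controlled by Manager Pahlke requires a majority of the disinterested managers present (8 − 3 = 5).
A majority of 5 is 3.

3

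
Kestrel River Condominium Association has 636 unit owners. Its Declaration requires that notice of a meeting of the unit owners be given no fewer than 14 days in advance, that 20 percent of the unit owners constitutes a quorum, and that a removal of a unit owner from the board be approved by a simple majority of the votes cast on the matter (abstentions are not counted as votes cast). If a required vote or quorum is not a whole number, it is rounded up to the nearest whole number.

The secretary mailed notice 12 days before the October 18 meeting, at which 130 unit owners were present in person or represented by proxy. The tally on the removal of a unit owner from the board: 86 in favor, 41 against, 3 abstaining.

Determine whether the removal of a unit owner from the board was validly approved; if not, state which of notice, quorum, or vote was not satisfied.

Invalid — notice requirement not satisfied.

Notice: 12 days given; 14 required. Not satisfied.
Quorum: 20% of 636 = 127.20, rounded up to 128; 130 present. Satisfied.
Vote: requires a majority of the votes cast (130 − 3 abstaining = 127); a majority of 127 is 64, so 64 needed; 86 in favor. Satisfied.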